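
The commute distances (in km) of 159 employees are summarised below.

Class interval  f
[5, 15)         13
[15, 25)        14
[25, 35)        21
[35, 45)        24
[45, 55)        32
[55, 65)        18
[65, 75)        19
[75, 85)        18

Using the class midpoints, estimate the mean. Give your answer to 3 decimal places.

Midpoints: 10, 20, 30, 40, 50, 60, 70, 80
Σfm = 13×10 + 14×20 + 21×30 + 24×40 + 32×50 + 18×60 + 19×70 + 18×80 = 7450
n = Σf = 159
Mean = 7450 / 159 = 46.8553

46.855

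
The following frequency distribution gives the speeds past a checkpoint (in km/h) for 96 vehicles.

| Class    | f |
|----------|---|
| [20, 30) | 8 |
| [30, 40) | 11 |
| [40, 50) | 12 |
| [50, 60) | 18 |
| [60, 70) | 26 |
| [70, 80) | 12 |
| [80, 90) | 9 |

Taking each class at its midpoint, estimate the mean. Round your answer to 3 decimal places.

Midpoints: 25, 35, 45, 55, 65, 75, 85
Σfm = 8×25 + 11×35 + 12×45 + 18×55 + 26×65 + 12×75 + 9×85 = 5470
n = Σf = 96
Mean = 5470 / 96 = 56.9792

56.979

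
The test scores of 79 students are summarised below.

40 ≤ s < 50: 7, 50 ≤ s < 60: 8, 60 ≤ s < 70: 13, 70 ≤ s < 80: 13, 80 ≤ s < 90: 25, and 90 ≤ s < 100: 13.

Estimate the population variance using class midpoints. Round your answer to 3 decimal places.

234.161

Midpoints: 45, 55, 65, 75, 85, 95
n = 79, Σfm = 5935, mean = 75.1266
Σfm² = 464375
Σf(m − x̄)² = Σfm² − (Σfm)²/n = 464375 − 5935²/79 = 18498.7342
Population variance = 18498.7342 / 79 = 234.1612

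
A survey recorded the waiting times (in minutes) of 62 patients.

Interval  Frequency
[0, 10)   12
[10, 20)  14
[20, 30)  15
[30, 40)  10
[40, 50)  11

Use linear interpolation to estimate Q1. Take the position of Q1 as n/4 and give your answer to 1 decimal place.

Cumulative frequencies: 12, 26, 41, 51, 62
n = 62; position = n/4 = 15.5.
This falls in the class [10, 20): L = 10, F = 12, f = 14, h = 10.
Lower quartile ≈ 10 + ((15.5 − 12) / 14) × 10 = 12.5000

12.5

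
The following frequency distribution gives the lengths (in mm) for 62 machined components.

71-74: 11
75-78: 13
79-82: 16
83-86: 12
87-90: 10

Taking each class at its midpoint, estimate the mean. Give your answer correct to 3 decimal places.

Midpoints: 72.5, 76.5, 80.5, 84.5, 88.5
Σfm = 11×72.5 + 13×76.5 + 16×80.5 + 12×84.5 + 10×88.5 = 4979
n = Σf = 62
Mean = 4979 / 62 = 80.3065

80.306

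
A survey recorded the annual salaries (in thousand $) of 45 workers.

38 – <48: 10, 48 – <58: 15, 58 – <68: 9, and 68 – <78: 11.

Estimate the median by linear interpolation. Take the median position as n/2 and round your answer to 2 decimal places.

Cumulative frequencies: 10, 25, 34, 45
n = 45; position = n/2 = 22.5.
This falls in the class 48 – <58: L = 48, F = 10, f = 15, h = 10.
Median ≈ 48 + ((22.5 − 10) / 15) × 10 = 56.3333

56.33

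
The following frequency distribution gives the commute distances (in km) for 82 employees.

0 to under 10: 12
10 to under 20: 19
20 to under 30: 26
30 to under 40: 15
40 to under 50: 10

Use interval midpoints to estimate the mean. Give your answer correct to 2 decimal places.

24.02

Midpoints: 5, 15, 25, 35, 45
Σfm = 12×5 + 19×15 + 26×25 + 15×35 + 10×45 = 1970
n = Σf = 82
Mean = 1970 / 82 = 24.0244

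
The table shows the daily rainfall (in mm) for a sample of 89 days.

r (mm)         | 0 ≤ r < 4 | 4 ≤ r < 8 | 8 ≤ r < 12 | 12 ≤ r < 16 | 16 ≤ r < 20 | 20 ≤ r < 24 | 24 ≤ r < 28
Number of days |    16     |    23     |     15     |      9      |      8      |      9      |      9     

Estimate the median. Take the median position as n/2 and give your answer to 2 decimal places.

Cumulative frequencies: 16, 39, 54, 63, 71, 80, 89
n = 89; position = n/2 = 44.5.
This falls in the class 8 ≤ r < 12: L = 8, F = 39, f = 15, h = 4.
Median ≈ 8 + ((44.5 − 39) / 15) × 4 = 9.4667

9.47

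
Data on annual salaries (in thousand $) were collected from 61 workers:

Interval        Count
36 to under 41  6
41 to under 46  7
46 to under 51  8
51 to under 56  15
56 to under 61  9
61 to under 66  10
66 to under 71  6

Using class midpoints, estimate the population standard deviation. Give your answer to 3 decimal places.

Midpoints: 38.5, 43.5, 48.5, 53.5, 58.5, 63.5, 68.5
n = 61, Σfm = 3298.5, mean = 54.0738
Σfm² = 183167.25
Σf(m − x̄)² = Σfm² − (Σfm)²/n = 183167.25 − 3298.5²/61 = 4804.9180
Population variance = 4804.9180 / 61 = 78.7691
Standard deviation = √78.7691 = 8.8752

8.875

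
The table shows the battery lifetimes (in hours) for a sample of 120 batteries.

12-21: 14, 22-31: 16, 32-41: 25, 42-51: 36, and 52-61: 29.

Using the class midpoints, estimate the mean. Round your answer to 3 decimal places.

Midpoints: 16.5, 26.5, 36.5, 46.5, 56.5
Σfm = 14×16.5 + 16×26.5 + 25×36.5 + 36×46.5 + 29×56.5 = 4880
n = Σf = 120
Mean = 4880 / 120 = 40.6667

40.667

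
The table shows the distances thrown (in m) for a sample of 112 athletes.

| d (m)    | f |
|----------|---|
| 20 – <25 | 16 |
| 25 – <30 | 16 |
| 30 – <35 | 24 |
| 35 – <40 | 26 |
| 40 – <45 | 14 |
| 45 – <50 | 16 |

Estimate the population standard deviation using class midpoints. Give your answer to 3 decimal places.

Midpoints: 22.5, 27.5, 32.5, 37.5, 42.5, 47.5
n = 112, Σfm = 3910, mean = 34.9107
Σfm² = 143500
Σf(m − x̄)² = Σfm² − (Σfm)²/n = 143500 − 3910²/112 = 6999.1071
Population variance = 6999.1071 / 112 = 62.4920
Standard deviation = √62.4920 = 7.9052

7.905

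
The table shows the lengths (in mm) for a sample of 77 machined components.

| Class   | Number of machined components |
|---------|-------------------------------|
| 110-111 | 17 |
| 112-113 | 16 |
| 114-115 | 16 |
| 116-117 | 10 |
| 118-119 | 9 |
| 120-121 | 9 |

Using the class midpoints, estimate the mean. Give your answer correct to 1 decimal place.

114.6

Midpoints: 110.5, 112.5, 114.5, 116.5, 118.5, 120.5
Σfm = 17×110.5 + 16×112.5 + 16×114.5 + 10×116.5 + 9×118.5 + 9×120.5 = 8826.5
n = Σf = 77
Mean = 8826.5 / 77 = 114.6299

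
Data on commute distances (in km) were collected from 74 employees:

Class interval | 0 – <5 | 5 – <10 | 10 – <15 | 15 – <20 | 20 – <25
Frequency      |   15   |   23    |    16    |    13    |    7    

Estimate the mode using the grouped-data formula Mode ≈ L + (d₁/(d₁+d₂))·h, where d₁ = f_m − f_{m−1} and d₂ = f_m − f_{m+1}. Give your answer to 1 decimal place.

7.7

Modal class: 5 – <10 (highest frequency 23).
d₁ = 23 − 15 = 8, d₂ = 23 − 16 = 7
Mode ≈ 5 + (8/(8+7)) × 5 = 5 + 2.6667 = 7.6667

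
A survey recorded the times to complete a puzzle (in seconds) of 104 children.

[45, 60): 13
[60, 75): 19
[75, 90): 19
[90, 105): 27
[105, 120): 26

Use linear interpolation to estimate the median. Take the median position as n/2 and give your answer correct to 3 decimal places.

90.556

Cumulative frequencies: 13, 32, 51, 78, 104
n = 104; position = n/2 = 52.
This falls in the class [90, 105): L = 90, F = 51, f = 27, h = 15.
Median ≈ 90 + ((52 − 51) / 27) × 15 = 90.5556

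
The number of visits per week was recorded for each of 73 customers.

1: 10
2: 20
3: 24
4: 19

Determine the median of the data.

3

Cumulative frequencies: 10, 30, 54, 73
n = 73, so the median is the value in position (n+1)/2 = 37.
Position 37 falls at value 3.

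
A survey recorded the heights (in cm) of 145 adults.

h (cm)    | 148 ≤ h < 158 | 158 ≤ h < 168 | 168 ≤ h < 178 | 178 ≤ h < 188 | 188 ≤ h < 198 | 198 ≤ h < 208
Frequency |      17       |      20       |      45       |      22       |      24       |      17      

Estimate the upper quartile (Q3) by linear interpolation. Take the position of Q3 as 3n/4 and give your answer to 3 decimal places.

Cumulative frequencies: 17, 37, 82, 104, 128, 145
n = 145; position = 3n/4 = 108.75.
This falls in the class 188 ≤ h < 198: L = 188, F = 104, f = 24, h = 10.
Upper quartile ≈ 188 + ((108.75 − 104) / 24) × 10 = 189.9792

189.979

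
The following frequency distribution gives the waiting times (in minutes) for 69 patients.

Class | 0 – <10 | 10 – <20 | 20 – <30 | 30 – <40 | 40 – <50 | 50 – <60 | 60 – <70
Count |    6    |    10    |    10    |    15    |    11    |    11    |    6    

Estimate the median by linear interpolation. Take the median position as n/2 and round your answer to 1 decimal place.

35.7

Cumulative frequencies: 6, 16, 26, 41, 52, 63, 69
n = 69; position = n/2 = 34.5.
This falls in the class 30 – <40: L = 30, F = 26, f = 15, h = 10.
Median ≈ 30 + ((34.5 − 26) / 15) × 10 = 35.6667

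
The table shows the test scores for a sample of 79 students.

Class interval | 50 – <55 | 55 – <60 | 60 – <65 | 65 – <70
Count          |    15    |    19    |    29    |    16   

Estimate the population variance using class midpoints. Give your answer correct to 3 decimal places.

Midpoints: 52.5, 57.5, 62.5, 67.5
n = 79, Σfm = 4772.5, mean = 60.4114
Σfm² = 290343.75
Σf(m − x̄)² = Σfm² − (Σfm)²/n = 290343.75 − 4772.5²/79 = 2030.3797
Population variance = 2030.3797 / 79 = 25.7010

25.701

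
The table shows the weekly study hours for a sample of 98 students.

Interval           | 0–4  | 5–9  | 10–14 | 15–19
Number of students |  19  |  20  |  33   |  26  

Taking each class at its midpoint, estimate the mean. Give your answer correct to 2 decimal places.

10.37

Midpoints: 2, 7, 12, 17
Σfm = 19×2 + 20×7 + 33×12 + 26×17 = 1016
n = Σf = 98
Mean = 1016 / 98 = 10.3673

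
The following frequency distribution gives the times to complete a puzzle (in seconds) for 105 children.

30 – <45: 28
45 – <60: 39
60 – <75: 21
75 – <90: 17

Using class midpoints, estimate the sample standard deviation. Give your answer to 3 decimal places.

15.431

Midpoints: 37.5, 52.5, 67.5, 82.5
n = 105, Σfm = 5917.5, mean = 56.3571
Σfm² = 358256.25
Σf(m − x̄)² = Σfm² − (Σfm)²/n = 358256.25 − 5917.5²/105 = 24762.8571
Sample variance = 24762.8571 / 104 = 238.1044
Standard deviation = √238.1044 = 15.4306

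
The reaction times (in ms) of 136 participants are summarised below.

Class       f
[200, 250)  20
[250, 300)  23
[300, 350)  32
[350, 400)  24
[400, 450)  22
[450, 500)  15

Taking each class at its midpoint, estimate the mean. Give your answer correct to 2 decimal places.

Midpoints: 225, 275, 325, 375, 425, 475
Σfm = 20×225 + 23×275 + 32×325 + 24×375 + 22×425 + 15×475 = 46700
n = Σf = 136
Mean = 46700 / 136 = 343.3824

343.38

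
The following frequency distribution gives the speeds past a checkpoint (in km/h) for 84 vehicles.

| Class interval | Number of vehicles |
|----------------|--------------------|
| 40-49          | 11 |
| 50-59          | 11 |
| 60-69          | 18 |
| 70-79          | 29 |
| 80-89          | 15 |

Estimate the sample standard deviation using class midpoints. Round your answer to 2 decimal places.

Midpoints: 44.5, 54.5, 64.5, 74.5, 84.5
n = 84, Σfm = 5678, mean = 67.5952
Σfm² = 397401
Σf(m − x̄)² = Σfm² − (Σfm)²/n = 397401 − 5678²/84 = 13595.2381
Sample variance = 13595.2381 / 83 = 163.7980
Standard deviation = √163.7980 = 12.7984

12.80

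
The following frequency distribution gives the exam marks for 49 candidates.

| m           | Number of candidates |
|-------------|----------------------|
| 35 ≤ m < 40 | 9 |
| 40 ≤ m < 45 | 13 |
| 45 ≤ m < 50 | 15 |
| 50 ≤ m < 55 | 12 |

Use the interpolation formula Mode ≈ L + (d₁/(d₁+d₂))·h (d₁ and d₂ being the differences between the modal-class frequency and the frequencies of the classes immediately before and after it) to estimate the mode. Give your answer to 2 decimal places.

47.00

Modal class: 45 ≤ m < 50 (highest frequency 15).
d₁ = 15 − 13 = 2, d₂ = 15 − 12 = 3
Mode ≈ 45 + (2/(2+3)) × 5 = 45 + 2.0000 = 47.0000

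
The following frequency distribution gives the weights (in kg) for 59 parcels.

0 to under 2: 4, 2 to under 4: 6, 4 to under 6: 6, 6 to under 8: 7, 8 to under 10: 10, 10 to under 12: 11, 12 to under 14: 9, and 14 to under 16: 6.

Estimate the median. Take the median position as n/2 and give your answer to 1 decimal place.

9.3

Cumulative frequencies: 4, 10, 16, 23, 33, 44, 53, 59
n = 59; position = n/2 = 29.5.
This falls in the class 8 to under 10: L = 8, F = 23, f = 10, h = 2.
Median ≈ 8 + ((29.5 − 23) / 10) × 2 = 9.3000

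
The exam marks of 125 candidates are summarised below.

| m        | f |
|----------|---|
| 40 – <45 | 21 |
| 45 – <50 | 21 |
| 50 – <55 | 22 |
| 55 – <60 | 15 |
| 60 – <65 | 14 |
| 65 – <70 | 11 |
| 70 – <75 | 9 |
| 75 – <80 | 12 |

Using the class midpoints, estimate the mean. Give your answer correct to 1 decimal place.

56.9

Midpoints: 42.5, 47.5, 52.5, 57.5, 62.5, 67.5, 72.5, 77.5
Σfm = 21×42.5 + 21×47.5 + 22×52.5 + 15×57.5 + 14×62.5 + 11×67.5 + 9×72.5 + 12×77.5 = 7107.5
n = Σf = 125
Mean = 7107.5 / 125 = 56.8600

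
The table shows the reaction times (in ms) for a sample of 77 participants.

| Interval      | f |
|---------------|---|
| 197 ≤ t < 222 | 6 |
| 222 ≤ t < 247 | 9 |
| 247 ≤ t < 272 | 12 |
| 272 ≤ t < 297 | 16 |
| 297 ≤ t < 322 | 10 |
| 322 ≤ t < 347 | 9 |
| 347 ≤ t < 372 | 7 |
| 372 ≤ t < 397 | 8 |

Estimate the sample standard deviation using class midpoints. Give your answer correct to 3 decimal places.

Midpoints: 209.5, 234.5, 259.5, 284.5, 309.5, 334.5, 359.5, 384.5
n = 77, Σfm = 22731.5, mean = 295.2143
Σfm² = 6913699.25
Σf(m − x̄)² = Σfm² − (Σfm)²/n = 6913699.25 − 22731.5²/77 = 203035.7143
Sample variance = 203035.7143 / 76 = 2671.5226
Standard deviation = √2671.5226 = 51.6868

51.687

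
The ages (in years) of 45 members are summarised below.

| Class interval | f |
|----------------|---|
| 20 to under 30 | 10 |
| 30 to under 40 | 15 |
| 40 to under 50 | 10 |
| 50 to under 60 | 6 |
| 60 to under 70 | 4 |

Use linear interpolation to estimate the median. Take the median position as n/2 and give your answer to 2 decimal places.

38.33

Cumulative frequencies: 10, 25, 35, 41, 45
n = 45; position = n/2 = 22.5.
This falls in the class 30 to under 40: L = 30, F = 10, f = 15, h = 10.
Median ≈ 30 + ((22.5 − 10) / 15) × 10 = 38.3333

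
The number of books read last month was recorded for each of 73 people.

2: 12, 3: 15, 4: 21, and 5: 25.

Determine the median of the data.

Cumulative frequencies: 12, 27, 48, 73
n = 73, so the median is the value in position (n+1)/2 = 37.
Position 37 falls at value 4.

4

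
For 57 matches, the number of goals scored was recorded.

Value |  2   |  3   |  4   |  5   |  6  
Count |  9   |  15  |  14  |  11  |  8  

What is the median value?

Cumulative frequencies: 9, 24, 38, 49, 57
n = 57, so the median is the value in position (n+1)/2 = 29.
Position 29 falls at value 4.

4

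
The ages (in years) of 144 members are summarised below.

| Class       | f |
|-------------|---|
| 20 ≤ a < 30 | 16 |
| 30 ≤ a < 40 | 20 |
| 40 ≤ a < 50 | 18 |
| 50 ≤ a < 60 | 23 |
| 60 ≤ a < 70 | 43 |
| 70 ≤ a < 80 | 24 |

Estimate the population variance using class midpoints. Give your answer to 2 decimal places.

Midpoints: 25, 35, 45, 55, 65, 75
n = 144, Σfm = 7770, mean = 53.9583
Σfm² = 457200
Σf(m − x̄)² = Σfm² − (Σfm)²/n = 457200 − 7770²/144 = 37943.7500
Population variance = 37943.7500 / 144 = 263.4983

263.50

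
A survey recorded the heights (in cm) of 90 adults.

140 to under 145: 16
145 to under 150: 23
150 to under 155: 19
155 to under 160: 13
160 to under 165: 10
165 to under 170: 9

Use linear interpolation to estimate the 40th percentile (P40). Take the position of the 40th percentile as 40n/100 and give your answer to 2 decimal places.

Cumulative frequencies: 16, 39, 58, 71, 81, 90
n = 90; position = 40n/100 = 36.
This falls in the class 145 to under 150: L = 145, F = 16, f = 23, h = 5.
40th percentile ≈ 145 + ((36 − 16) / 23) × 5 = 149.3478

149.35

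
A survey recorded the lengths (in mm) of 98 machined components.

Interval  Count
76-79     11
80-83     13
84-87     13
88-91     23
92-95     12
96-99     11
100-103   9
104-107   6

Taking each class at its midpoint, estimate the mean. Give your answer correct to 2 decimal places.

Midpoints: 77.5, 81.5, 85.5, 89.5, 93.5, 97.5, 101.5, 105.5
Σfm = 11×77.5 + 13×81.5 + 13×85.5 + 23×89.5 + 12×93.5 + 11×97.5 + 9×101.5 + 6×105.5 = 8823
n = Σf = 98
Mean = 8823 / 98 = 90.0306

90.03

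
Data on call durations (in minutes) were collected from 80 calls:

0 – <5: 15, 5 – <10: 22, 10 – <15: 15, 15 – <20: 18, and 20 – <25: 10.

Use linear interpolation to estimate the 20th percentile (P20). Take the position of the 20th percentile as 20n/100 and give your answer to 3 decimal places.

5.227

Cumulative frequencies: 15, 37, 52, 70, 80
n = 80; position = 20n/100 = 16.
This falls in the class 5 – <10: L = 5, F = 15, f = 22, h = 5.
20th percentile ≈ 5 + ((16 − 15) / 22) × 5 = 5.2273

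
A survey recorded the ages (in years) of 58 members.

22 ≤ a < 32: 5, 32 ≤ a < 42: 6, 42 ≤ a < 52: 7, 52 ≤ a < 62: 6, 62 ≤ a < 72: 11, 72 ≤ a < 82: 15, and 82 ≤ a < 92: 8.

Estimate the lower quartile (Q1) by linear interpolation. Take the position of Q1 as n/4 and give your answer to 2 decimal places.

47.00

Cumulative frequencies: 5, 11, 18, 24, 35, 50, 58
n = 58; position = n/4 = 14.5.
This falls in the class 42 ≤ a < 52: L = 42, F = 11, f = 7, h = 10.
Lower quartile ≈ 42 + ((14.5 − 11) / 7) × 10 = 47.0000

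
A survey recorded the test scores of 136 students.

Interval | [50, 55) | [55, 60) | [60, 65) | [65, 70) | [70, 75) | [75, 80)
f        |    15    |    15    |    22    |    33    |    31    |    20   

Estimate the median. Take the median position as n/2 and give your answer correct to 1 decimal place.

Cumulative frequencies: 15, 30, 52, 85, 116, 136
n = 136; position = n/2 = 68.
This falls in the class [65, 70): L = 65, F = 52, f = 33, h = 5.
Median ≈ 65 + ((68 − 52) / 33) × 5 = 67.4242

67.4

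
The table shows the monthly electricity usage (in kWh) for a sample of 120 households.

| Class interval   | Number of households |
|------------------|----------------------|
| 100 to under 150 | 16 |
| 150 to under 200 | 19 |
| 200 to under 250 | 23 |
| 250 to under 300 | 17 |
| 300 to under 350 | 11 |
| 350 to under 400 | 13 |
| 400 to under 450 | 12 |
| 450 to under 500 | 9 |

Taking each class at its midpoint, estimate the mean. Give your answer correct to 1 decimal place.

Midpoints: 125, 175, 225, 275, 325, 375, 425, 475
Σfm = 16×125 + 19×175 + 23×225 + 17×275 + 11×325 + 13×375 + 12×425 + 9×475 = 33000
n = Σf = 120
Mean = 33000 / 120 = 275.0000

275.0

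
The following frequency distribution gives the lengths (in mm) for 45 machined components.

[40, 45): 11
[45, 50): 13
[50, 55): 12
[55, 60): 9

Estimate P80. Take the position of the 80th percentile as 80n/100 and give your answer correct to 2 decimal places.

Cumulative frequencies: 11, 24, 36, 45
n = 45; position = 80n/100 = 36.
This falls in the class [50, 55): L = 50, F = 24, f = 12, h = 5.
80th percentile ≈ 50 + ((36 − 24) / 12) × 5 = 55.0000

55.00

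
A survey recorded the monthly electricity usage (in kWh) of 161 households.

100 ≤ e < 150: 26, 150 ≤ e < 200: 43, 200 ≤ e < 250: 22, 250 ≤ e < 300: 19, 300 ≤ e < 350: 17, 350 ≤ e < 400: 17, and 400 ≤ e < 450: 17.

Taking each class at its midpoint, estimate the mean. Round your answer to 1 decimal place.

Midpoints: 125, 175, 225, 275, 325, 375, 425
Σfm = 26×125 + 43×175 + 22×225 + 19×275 + 17×325 + 17×375 + 17×425 = 40075
n = Σf = 161
Mean = 40075 / 161 = 248.9130

248.9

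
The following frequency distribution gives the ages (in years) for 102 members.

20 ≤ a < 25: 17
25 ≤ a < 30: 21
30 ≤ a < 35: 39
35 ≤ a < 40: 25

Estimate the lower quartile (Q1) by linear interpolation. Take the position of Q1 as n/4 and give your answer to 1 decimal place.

Cumulative frequencies: 17, 38, 77, 102
n = 102; position = n/4 = 25.5.
This falls in the class 25 ≤ a < 30: L = 25, F = 17, f = 21, h = 5.
Lower quartile ≈ 25 + ((25.5 − 17) / 21) × 5 = 27.0238

27.0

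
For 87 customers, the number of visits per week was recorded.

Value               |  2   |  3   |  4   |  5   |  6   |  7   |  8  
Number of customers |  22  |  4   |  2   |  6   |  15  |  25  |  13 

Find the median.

6

Cumulative frequencies: 22, 26, 28, 34, 49, 74, 87
n = 87, so the median is the value in position (n+1)/2 = 44.
Position 44 falls at value 6.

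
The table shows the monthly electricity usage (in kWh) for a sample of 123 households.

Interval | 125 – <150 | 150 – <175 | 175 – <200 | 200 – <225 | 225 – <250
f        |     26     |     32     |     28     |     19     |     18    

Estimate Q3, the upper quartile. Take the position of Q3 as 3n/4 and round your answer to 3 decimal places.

208.224

Cumulative frequencies: 26, 58, 86, 105, 123
n = 123; position = 3n/4 = 92.25.
This falls in the class 200 – <225: L = 200, F = 86, f = 19, h = 25.
Upper quartile ≈ 200 + ((92.25 − 86) / 19) × 25 = 208.2237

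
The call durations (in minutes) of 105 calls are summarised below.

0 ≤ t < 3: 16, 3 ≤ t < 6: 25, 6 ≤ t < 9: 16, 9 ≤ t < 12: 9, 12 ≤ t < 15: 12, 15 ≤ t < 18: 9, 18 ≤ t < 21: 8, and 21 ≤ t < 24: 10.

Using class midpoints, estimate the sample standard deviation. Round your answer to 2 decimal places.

6.81

Midpoints: 1.5, 4.5, 7.5, 10.5, 13.5, 16.5, 19.5, 22.5
n = 105, Σfm = 1042.5, mean = 9.9286
Σfm² = 15176.25
Σf(m − x̄)² = Σfm² − (Σfm)²/n = 15176.25 − 1042.5²/105 = 4825.7143
Sample variance = 4825.7143 / 104 = 46.4011
Standard deviation = √46.4011 = 6.8118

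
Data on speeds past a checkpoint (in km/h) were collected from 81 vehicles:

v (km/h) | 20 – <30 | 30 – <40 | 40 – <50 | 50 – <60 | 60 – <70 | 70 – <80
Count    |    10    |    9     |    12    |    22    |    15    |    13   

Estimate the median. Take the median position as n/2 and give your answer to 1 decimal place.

Cumulative frequencies: 10, 19, 31, 53, 68, 81
n = 81; position = n/2 = 40.5.
This falls in the class 50 – <60: L = 50, F = 31, f = 22, h = 10.
Median ≈ 50 + ((40.5 − 31) / 22) × 10 = 54.3182

54.3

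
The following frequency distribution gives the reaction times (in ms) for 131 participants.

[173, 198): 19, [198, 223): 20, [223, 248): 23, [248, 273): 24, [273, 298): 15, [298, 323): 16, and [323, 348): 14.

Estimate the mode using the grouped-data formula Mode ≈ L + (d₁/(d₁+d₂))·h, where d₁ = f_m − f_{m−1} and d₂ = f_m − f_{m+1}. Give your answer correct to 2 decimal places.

250.50

Modal class: [248, 273) (highest frequency 24).
d₁ = 24 − 23 = 1, d₂ = 24 − 15 = 9
Mode ≈ 248 + (1/(1+9)) × 25 = 248 + 2.5000 = 250.5000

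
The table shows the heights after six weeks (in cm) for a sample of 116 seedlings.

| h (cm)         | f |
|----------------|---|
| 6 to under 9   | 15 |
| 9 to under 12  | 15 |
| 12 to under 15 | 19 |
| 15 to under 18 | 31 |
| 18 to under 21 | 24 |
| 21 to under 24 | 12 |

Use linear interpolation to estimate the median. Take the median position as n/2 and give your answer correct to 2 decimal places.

15.87

Cumulative frequencies: 15, 30, 49, 80, 104, 116
n = 116; position = n/2 = 58.
This falls in the class 15 to under 18: L = 15, F = 49, f = 31, h = 3.
Median ≈ 15 + ((58 − 49) / 31) × 3 = 15.8710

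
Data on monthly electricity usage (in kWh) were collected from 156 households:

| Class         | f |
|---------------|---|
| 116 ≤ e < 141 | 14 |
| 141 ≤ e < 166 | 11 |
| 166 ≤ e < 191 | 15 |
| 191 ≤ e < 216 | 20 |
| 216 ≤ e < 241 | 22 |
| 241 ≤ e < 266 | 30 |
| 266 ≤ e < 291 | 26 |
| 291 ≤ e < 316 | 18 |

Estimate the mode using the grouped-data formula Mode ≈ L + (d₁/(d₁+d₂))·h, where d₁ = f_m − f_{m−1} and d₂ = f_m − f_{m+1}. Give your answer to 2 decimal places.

257.67

Modal class: 241 ≤ e < 266 (highest frequency 30).
d₁ = 30 − 22 = 8, d₂ = 30 − 26 = 4
Mode ≈ 241 + (8/(8+4)) × 25 = 241 + 16.6667 = 257.6667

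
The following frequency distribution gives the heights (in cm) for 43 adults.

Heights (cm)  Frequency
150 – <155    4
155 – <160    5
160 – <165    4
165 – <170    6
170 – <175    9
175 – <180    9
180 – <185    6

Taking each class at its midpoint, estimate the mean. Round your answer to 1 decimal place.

169.7

Midpoints: 152.5, 157.5, 162.5, 167.5, 172.5, 177.5, 182.5
Σfm = 4×152.5 + 5×157.5 + 4×162.5 + 6×167.5 + 9×172.5 + 9×177.5 + 6×182.5 = 7297.5
n = Σf = 43
Mean = 7297.5 / 43 = 169.7093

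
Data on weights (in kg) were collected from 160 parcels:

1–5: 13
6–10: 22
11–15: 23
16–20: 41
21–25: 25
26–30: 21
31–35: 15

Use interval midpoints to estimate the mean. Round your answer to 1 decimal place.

Midpoints: 3, 8, 13, 18, 23, 28, 33
Σfm = 13×3 + 22×8 + 23×13 + 41×18 + 25×23 + 21×28 + 15×33 = 2910
n = Σf = 160
Mean = 2910 / 160 = 18.1875

18.2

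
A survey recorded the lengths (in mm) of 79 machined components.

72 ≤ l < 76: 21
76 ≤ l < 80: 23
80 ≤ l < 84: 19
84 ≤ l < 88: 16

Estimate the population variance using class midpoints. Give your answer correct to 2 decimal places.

18.76

Midpoints: 74, 78, 82, 86
n = 79, Σfm = 6282, mean = 79.5190
Σfm² = 501020
Σf(m − x̄)² = Σfm² − (Σfm)²/n = 501020 − 6282²/79 = 1481.7215
Population variance = 1481.7215 / 79 = 18.7560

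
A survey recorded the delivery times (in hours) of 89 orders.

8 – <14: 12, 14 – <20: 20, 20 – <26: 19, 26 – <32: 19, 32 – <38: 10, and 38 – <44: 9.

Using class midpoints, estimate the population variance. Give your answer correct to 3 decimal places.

Midpoints: 11, 17, 23, 29, 35, 41
n = 89, Σfm = 2179, mean = 24.4831
Σfm² = 60641
Σf(m − x̄)² = Σfm² − (Σfm)²/n = 60641 − 2179²/89 = 7292.2247
Population variance = 7292.2247 / 89 = 81.9351

81.935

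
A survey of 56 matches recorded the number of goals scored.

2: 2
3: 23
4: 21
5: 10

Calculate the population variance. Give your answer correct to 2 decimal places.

0.64

Values: 2, 3, 4, 5
n = 56, Σfx = 207, mean = 3.6964
Σfx² = 801
Σf(x − x̄)² = Σfx² − (Σfx)²/n = 801 − 207²/56 = 35.8393
Population variance = 35.8393 / 56 = 0.6400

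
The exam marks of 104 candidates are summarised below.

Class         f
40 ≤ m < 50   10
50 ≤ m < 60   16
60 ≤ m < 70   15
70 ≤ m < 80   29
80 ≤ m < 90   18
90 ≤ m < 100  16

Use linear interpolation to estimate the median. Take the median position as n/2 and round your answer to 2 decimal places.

73.79

Cumulative frequencies: 10, 26, 41, 70, 88, 104
n = 104; position = n/2 = 52.
This falls in the class 70 ≤ m < 80: L = 70, F = 41, f = 29, h = 10.
Median ≈ 70 + ((52 − 41) / 29) × 10 = 73.7931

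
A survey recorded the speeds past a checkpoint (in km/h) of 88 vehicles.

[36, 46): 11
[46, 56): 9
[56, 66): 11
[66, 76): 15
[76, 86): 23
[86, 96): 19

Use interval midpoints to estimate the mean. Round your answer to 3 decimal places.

70.886

Midpoints: 41, 51, 61, 71, 81, 91
Σfm = 11×41 + 9×51 + 11×61 + 15×71 + 23×81 + 19×91 = 6238
n = Σf = 88
Mean = 6238 / 88 = 70.8864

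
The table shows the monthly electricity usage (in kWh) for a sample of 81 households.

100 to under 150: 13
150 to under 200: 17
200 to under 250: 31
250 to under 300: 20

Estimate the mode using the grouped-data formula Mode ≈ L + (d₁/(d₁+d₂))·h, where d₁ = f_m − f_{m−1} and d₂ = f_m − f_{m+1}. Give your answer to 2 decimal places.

228.00

Modal class: 200 to under 250 (highest frequency 31).
d₁ = 31 − 17 = 14, d₂ = 31 − 20 = 11
Mode ≈ 200 + (14/(14+11)) × 50 = 200 + 28.0000 = 228.0000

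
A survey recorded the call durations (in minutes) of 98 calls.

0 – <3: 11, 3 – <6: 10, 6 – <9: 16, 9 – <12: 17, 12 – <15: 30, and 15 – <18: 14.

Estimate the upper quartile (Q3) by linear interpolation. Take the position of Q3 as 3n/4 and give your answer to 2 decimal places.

13.95

Cumulative frequencies: 11, 21, 37, 54, 84, 98
n = 98; position = 3n/4 = 73.5.
This falls in the class 12 – <15: L = 12, F = 54, f = 30, h = 3.
Upper quartile ≈ 12 + ((73.5 − 54) / 30) × 3 = 13.9500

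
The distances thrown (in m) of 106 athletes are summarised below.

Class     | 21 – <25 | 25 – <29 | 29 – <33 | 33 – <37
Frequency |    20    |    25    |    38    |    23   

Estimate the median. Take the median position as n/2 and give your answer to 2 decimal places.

Cumulative frequencies: 20, 45, 83, 106
n = 106; position = n/2 = 53.
This falls in the class 29 – <33: L = 29, F = 45, f = 38, h = 4.
Median ≈ 29 + ((53 − 45) / 38) × 4 = 29.8421

29.84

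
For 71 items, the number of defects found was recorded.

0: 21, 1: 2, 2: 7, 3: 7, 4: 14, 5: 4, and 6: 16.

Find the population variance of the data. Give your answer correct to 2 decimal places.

5.32

Values: 0, 1, 2, 3, 4, 5, 6
n = 71, Σfx = 209, mean = 2.9437
Σfx² = 993
Σf(x − x̄)² = Σfx² − (Σfx)²/n = 993 − 209²/71 = 377.7746
Population variance = 377.7746 / 71 = 5.3208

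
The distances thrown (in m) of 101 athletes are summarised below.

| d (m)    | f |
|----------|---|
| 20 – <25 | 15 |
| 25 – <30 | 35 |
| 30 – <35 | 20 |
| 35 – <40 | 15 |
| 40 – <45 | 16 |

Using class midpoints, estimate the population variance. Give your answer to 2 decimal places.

42.28

Midpoints: 22.5, 27.5, 32.5, 37.5, 42.5
n = 101, Σfm = 3192.5, mean = 31.6089
Σfm² = 105181.25
Σf(m − x̄)² = Σfm² − (Σfm)²/n = 105181.25 − 3192.5²/101 = 4269.8020
Population variance = 4269.8020 / 101 = 42.2753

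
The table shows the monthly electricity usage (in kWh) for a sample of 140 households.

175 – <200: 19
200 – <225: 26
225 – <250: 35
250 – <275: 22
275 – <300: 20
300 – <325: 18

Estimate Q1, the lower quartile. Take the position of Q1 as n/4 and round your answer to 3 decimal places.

Cumulative frequencies: 19, 45, 80, 102, 122, 140
n = 140; position = n/4 = 35.
This falls in the class 200 – <225: L = 200, F = 19, f = 26, h = 25.
Lower quartile ≈ 200 + ((35 − 19) / 26) × 25 = 215.3846

215.385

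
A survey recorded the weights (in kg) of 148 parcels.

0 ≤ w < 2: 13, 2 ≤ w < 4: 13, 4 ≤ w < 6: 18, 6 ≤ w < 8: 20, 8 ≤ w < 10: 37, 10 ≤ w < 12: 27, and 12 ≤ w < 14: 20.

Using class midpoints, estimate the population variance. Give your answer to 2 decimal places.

Midpoints: 1, 3, 5, 7, 9, 11, 13
n = 148, Σfm = 1172, mean = 7.9189
Σfm² = 11204
Σf(m − x̄)² = Σfm² − (Σfm)²/n = 11204 − 1172²/148 = 1923.0270
Population variance = 1923.0270 / 148 = 12.9934

12.99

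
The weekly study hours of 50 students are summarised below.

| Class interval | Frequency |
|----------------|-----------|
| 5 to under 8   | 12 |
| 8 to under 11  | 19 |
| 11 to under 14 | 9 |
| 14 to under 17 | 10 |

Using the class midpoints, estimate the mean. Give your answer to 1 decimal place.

Midpoints: 6.5, 9.5, 12.5, 15.5
Σfm = 12×6.5 + 19×9.5 + 9×12.5 + 10×15.5 = 526
n = Σf = 50
Mean = 526 / 50 = 10.5200

10.5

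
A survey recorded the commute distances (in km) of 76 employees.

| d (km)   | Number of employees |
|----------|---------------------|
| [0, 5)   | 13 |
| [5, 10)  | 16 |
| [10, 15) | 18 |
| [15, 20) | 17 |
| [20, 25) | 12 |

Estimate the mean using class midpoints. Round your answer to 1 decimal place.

Midpoints: 2.5, 7.5, 12.5, 17.5, 22.5
Σfm = 13×2.5 + 16×7.5 + 18×12.5 + 17×17.5 + 12×22.5 = 945
n = Σf = 76
Mean = 945 / 76 = 12.4342

12.4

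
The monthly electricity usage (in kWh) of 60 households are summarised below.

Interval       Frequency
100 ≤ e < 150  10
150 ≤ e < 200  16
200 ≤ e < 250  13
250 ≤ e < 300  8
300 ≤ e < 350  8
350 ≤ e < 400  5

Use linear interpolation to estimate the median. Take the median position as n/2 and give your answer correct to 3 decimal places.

215.385

Cumulative frequencies: 10, 26, 39, 47, 55, 60
n = 60; position = n/2 = 30.
This falls in the class 200 ≤ e < 250: L = 200, F = 26, f = 13, h = 50.
Median ≈ 200 + ((30 − 26) / 13) × 50 = 215.3846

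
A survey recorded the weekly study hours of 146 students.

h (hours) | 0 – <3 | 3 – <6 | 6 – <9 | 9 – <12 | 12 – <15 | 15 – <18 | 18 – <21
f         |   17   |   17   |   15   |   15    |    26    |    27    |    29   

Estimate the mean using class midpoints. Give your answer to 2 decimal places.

11.88

Midpoints: 1.5, 4.5, 7.5, 10.5, 13.5, 16.5, 19.5
Σfm = 17×1.5 + 17×4.5 + 15×7.5 + 15×10.5 + 26×13.5 + 27×16.5 + 29×19.5 = 1734
n = Σf = 146
Mean = 1734 / 146 = 11.8767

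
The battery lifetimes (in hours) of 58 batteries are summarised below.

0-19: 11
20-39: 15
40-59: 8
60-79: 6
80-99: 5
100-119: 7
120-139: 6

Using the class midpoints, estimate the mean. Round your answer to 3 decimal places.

Midpoints: 9.5, 29.5, 49.5, 69.5, 89.5, 109.5, 129.5
Σfm = 11×9.5 + 15×29.5 + 8×49.5 + 6×69.5 + 5×89.5 + 7×109.5 + 6×129.5 = 3351
n = Σf = 58
Mean = 3351 / 58 = 57.7759

57.776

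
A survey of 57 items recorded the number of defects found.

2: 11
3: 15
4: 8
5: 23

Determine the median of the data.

4

Cumulative frequencies: 11, 26, 34, 57
n = 57, so the median is the value in position (n+1)/2 = 29.
Position 29 falls at value 4.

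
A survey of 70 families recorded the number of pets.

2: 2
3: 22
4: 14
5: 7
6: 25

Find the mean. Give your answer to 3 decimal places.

4.443

Values: 2, 3, 4, 5, 6
Σfx = 2×2 + 22×3 + 14×4 + 7×5 + 25×6 = 311
n = Σf = 70
Mean = 311 / 70 = 4.4429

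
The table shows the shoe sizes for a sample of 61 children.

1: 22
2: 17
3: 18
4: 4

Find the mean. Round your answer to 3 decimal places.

2.066

Values: 1, 2, 3, 4
Σfx = 22×1 + 17×2 + 18×3 + 4×4 = 126
n = Σf = 61
Mean = 126 / 61 = 2.0656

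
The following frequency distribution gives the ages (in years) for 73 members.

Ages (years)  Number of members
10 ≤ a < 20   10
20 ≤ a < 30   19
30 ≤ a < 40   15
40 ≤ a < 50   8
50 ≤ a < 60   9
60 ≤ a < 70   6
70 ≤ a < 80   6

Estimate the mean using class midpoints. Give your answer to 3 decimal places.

38.973

Midpoints: 15, 25, 35, 45, 55, 65, 75
Σfm = 10×15 + 19×25 + 15×35 + 8×45 + 9×55 + 6×65 + 6×75 = 2845
n = Σf = 73
Mean = 2845 / 73 = 38.9726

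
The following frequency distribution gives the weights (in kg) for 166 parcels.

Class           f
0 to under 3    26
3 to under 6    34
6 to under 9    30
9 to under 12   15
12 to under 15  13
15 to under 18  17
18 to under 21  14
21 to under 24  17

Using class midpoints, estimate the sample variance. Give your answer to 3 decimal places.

Midpoints: 1.5, 4.5, 7.5, 10.5, 13.5, 16.5, 19.5, 22.5
n = 166, Σfm = 1686, mean = 10.1566
Σfm² = 25015.5
Σf(m − x̄)² = Σfm² − (Σfm)²/n = 25015.5 − 1686²/166 = 7891.4277
Sample variance = 7891.4277 / 165 = 47.8268

47.827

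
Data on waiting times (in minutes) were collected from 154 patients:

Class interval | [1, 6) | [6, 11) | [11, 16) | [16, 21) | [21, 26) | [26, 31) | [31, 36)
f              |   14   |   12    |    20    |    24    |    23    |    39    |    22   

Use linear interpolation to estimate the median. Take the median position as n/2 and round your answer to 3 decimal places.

22.522

Cumulative frequencies: 14, 26, 46, 70, 93, 132, 154
n = 154; position = n/2 = 77.
This falls in the class [21, 26): L = 21, F = 70, f = 23, h = 5.
Median ≈ 21 + ((77 − 70) / 23) × 5 = 22.5217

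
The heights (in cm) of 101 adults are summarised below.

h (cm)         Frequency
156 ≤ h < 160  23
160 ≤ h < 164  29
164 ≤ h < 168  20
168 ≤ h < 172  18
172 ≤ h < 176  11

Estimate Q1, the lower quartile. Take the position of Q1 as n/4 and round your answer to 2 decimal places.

160.31

Cumulative frequencies: 23, 52, 72, 90, 101
n = 101; position = n/4 = 25.25.
This falls in the class 160 ≤ h < 164: L = 160, F = 23, f = 29, h = 4.
Lower quartile ≈ 160 + ((25.25 − 23) / 29) × 4 = 160.3103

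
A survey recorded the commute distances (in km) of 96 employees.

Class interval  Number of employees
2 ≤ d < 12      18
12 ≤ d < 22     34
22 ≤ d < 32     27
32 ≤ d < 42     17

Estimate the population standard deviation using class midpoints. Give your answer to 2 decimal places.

9.88

Midpoints: 7, 17, 27, 37
n = 96, Σfm = 2062, mean = 21.4792
Σfm² = 53664
Σf(m − x̄)² = Σfm² − (Σfm)²/n = 53664 − 2062²/96 = 9373.9583
Population variance = 9373.9583 / 96 = 97.6454
Standard deviation = √97.6454 = 9.8816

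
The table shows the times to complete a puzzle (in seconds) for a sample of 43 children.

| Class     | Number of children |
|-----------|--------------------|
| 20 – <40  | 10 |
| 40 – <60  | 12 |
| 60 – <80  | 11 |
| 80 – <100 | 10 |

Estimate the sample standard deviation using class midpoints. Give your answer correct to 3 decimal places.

21.984

Midpoints: 30, 50, 70, 90
n = 43, Σfm = 2570, mean = 59.7674
Σfm² = 173900
Σf(m − x̄)² = Σfm² − (Σfm)²/n = 173900 − 2570²/43 = 20297.6744
Sample variance = 20297.6744 / 42 = 483.2780
Standard deviation = √483.2780 = 21.9836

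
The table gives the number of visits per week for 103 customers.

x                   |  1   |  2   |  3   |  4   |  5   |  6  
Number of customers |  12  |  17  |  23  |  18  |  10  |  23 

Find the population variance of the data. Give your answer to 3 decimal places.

Values: 1, 2, 3, 4, 5, 6
n = 103, Σfx = 375, mean = 3.6408
Σfx² = 1653
Σf(x − x̄)² = Σfx² − (Σfx)²/n = 1653 − 375²/103 = 287.7087
Population variance = 287.7087 / 103 = 2.7933

2.793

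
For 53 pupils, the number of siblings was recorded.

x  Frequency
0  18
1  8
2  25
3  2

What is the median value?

Cumulative frequencies: 18, 26, 51, 53
n = 53, so the median is the value in position (n+1)/2 = 27.
Position 27 falls at value 2.

2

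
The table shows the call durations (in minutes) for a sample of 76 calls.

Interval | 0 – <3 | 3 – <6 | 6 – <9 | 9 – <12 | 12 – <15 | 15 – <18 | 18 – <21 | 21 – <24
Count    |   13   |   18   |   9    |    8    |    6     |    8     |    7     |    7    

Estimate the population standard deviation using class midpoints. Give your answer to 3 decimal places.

Midpoints: 1.5, 4.5, 7.5, 10.5, 13.5, 16.5, 19.5, 22.5
n = 76, Σfm = 759, mean = 9.9868
Σfm² = 11259
Σf(m − x̄)² = Σfm² − (Σfm)²/n = 11259 − 759²/76 = 3678.9868
Population variance = 3678.9868 / 76 = 48.4077
Standard deviation = √48.4077 = 6.9576

6.958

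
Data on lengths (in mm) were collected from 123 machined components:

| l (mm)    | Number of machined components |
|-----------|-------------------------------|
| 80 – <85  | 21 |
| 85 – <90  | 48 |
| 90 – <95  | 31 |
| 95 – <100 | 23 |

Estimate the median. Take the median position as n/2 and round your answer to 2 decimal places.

Cumulative frequencies: 21, 69, 100, 123
n = 123; position = n/2 = 61.5.
This falls in the class 85 – <90: L = 85, F = 21, f = 48, h = 5.
Median ≈ 85 + ((61.5 − 21) / 48) × 5 = 89.2188

89.22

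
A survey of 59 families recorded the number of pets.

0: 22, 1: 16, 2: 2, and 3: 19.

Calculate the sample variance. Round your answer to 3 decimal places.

1.629

Values: 0, 1, 2, 3
n = 59, Σfx = 77, mean = 1.3051
Σfx² = 195
Σf(x − x̄)² = Σfx² − (Σfx)²/n = 195 − 77²/59 = 94.5085
Sample variance = 94.5085 / 58 = 1.6295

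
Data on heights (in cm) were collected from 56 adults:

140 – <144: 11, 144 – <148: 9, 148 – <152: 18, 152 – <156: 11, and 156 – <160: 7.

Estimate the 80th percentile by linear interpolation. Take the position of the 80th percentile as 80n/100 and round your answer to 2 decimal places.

154.47

Cumulative frequencies: 11, 20, 38, 49, 56
n = 56; position = 80n/100 = 44.8.
This falls in the class 152 – <156: L = 152, F = 38, f = 11, h = 4.
80th percentile ≈ 152 + ((44.8 − 38) / 11) × 4 = 154.4727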